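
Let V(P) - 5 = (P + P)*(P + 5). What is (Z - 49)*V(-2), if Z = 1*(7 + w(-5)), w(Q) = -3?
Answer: 315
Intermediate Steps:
V(P) = 5 + 2*P*(5 + P) (V(P) = 5 + (P + P)*(P + 5) = 5 + (2*P)*(5 + P) = 5 + 2*P*(5 + P))
Z = 4 (Z = 1*(7 - 3) = 1*4 = 4)
(Z - 49)*V(-2) = (4 - 49)*(5 + 2*(-2)² + 10*(-2)) = -45*(5 + 2*4 - 20) = -45*(5 + 8 - 20) = -45*(-7) = 315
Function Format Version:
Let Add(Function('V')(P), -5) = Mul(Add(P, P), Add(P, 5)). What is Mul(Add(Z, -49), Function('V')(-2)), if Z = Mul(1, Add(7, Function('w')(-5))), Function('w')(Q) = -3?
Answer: 315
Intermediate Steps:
Function('V')(P) = Add(5, Mul(2, P, Add(5, P))) (Function('V')(P) = Add(5, Mul(Add(P, P), Add(P, 5))) = Add(5, Mul(Mul(2, P), Add(5, P))) = Add(5, Mul(2, P, Add(5, P))))
Z = 4 (Z = Mul(1, Add(7, -3)) = Mul(1, 4) = 4)
Mul(Add(Z, -49), Function('V')(-2)) = Mul(Add(4, -49), Add(5, Mul(2, Pow(-2, 2)), Mul(10, -2))) = Mul(-45, Add(5, Mul(2, 4), -20)) = Mul(-45, Add(5, 8, -20)) = Mul(-45, -7) = 315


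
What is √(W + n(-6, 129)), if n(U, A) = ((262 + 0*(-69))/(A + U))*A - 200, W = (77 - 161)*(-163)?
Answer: √23141958/41 ≈ 117.33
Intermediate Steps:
W = 13692 (W = -84*(-163) = 13692)
n(U, A) = -200 + 262*A/(A + U) (n(U, A) = ((262 + 0)/(A + U))*A - 200 = (262/(A + U))*A - 200 = 262*A/(A + U) - 200 = -200 + 262*A/(A + U))
√(W + n(-6, 129)) = √(13692 + 2*(-100*(-6) + 31*129)/(129 - 6)) = √(13692 + 2*(600 + 3999)/123) = √(13692 + 2*(1/123)*4599) = √(13692 + 3066/41) = √(564438/41) = √23141958/41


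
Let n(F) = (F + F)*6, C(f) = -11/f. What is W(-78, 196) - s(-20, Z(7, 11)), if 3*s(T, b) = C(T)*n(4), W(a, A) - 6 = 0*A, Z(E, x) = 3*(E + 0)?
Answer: -14/5 ≈ -2.8000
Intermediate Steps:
Z(E, x) = 3*E
W(a, A) = 6 (W(a, A) = 6 + 0*A = 6 + 0 = 6)
n(F) = 12*F (n(F) = (2*F)*6 = 12*F)
s(T, b) = -176/T (s(T, b) = ((-11/T)*(12*4))/3 = (-11/T*48)/3 = (-528/T)/3 = -176/T)
W(-78, 196) - s(-20, Z(7, 11)) = 6 - (-176)/(-20) = 6 - (-176)*(-1)/20 = 6 - 1*44/5 = 6 - 44/5 = -14/5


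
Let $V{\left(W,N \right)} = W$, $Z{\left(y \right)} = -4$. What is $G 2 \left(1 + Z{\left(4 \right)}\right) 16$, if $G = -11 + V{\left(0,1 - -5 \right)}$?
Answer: $1056$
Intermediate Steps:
$G = -11$ ($G = -11 + 0 = -11$)
$G 2 \left(1 + Z{\left(4 \right)}\right) 16 = - 11 \cdot 2 \left(1 - 4\right) 16 = - 11 \cdot 2 \left(-3\right) 16 = \left(-11\right) \left(-6\right) 16 = 66 \cdot 16 = 1056$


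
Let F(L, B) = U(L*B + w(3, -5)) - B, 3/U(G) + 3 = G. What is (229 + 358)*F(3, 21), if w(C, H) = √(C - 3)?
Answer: -245953/20 ≈ -12298.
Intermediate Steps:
w(C, H) = √(-3 + C)
U(G) = 3/(-3 + G)
F(L, B) = -B + 3/(-3 + B*L) (F(L, B) = 3/(-3 + (L*B + √(-3 + 3))) - B = 3/(-3 + (B*L + √0)) - B = 3/(-3 + (B*L + 0)) - B = 3/(-3 + B*L) - B = -B + 3/(-3 + B*L))
(229 + 358)*F(3, 21) = (229 + 358)*((3 - 1*21*(-3 + 21*3))/(-3 + 21*3)) = 587*((3 - 1*21*(-3 + 63))/(-3 + 63)) = 587*((3 - 1*21*60)/60) = 587*((3 - 1260)/60) = 587*((1/60)*(-1257)) = 587*(-419/20) = -245953/20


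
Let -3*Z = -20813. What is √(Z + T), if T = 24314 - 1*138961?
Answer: 26*I*√1434/3 ≈ 328.19*I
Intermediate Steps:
Z = 20813/3 (Z = -⅓*(-20813) = 20813/3 ≈ 6937.7)
T = -114647 (T = 24314 - 138961 = -114647)
√(Z + T) = √(20813/3 - 114647) = √(-323128/3) = 26*I*√1434/3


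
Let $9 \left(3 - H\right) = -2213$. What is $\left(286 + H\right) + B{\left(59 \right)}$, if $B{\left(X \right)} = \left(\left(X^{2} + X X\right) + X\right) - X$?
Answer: $\frac{67472}{9} \approx 7496.9$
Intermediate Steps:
$H = \frac{2240}{9}$ ($H = 3 - - \frac{2213}{9} = 3 + \frac{2213}{9} = \frac{2240}{9} \approx 248.89$)
$B{\left(X \right)} = 2 X^{2}$ ($B{\left(X \right)} = \left(\left(X^{2} + X^{2}\right) + X\right) - X = \left(2 X^{2} + X\right) - X = \left(X + 2 X^{2}\right) - X = 2 X^{2}$)
$\left(286 + H\right) + B{\left(59 \right)} = \left(286 + \frac{2240}{9}\right) + 2 \cdot 59^{2} = \frac{4814}{9} + 2 \cdot 3481 = \frac{4814}{9} + 6962 = \frac{67472}{9}$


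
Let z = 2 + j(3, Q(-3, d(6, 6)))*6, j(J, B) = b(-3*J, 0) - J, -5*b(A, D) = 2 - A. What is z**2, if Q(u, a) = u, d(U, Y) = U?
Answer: 21316/25 ≈ 852.64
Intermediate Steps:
b(A, D) = -2/5 + A/5 (b(A, D) = -(2 - A)/5 = -2/5 + A/5)
j(J, B) = -2/5 - 8*J/5 (j(J, B) = (-2/5 + (-3*J)/5) - J = (-2/5 - 3*J/5) - J = -2/5 - 8*J/5)
z = -146/5 (z = 2 + (-2/5 - 8/5*3)*6 = 2 + (-2/5 - 24/5)*6 = 2 - 26/5*6 = 2 - 156/5 = -146/5 ≈ -29.200)
z**2 = (-146/5)**2 = 21316/25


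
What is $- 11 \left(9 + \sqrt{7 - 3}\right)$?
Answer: $-121$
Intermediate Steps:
$- 11 \left(9 + \sqrt{7 - 3}\right) = - 11 \left(9 + \sqrt{4}\right) = - 11 \left(9 + 2\right) = \left(-11\right) 11 = -121$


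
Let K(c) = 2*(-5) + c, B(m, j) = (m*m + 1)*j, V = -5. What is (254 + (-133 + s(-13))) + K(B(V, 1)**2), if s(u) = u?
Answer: 774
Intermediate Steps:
B(m, j) = j*(1 + m**2) (B(m, j) = (m**2 + 1)*j = (1 + m**2)*j = j*(1 + m**2))
K(c) = -10 + c
(254 + (-133 + s(-13))) + K(B(V, 1)**2) = (254 + (-133 - 13)) + (-10 + (1*(1 + (-5)**2))**2) = (254 - 146) + (-10 + (1*(1 + 25))**2) = 108 + (-10 + (1*26)**2) = 108 + (-10 + 26**2) = 108 + (-10 + 676) = 108 + 666 = 774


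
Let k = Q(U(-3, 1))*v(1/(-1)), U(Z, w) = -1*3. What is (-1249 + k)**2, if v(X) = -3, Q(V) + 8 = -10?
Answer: 1428025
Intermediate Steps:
U(Z, w) = -3
Q(V) = -18 (Q(V) = -8 - 10 = -18)
k = 54 (k = -18*(-3) = 54)
(-1249 + k)**2 = (-1249 + 54)**2 = (-1195)**2 = 1428025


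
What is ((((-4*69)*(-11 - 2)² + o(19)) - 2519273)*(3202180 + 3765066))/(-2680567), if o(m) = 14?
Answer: 17877277413138/2680567 ≈ 6.6692e+6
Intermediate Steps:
((((-4*69)*(-11 - 2)² + o(19)) - 2519273)*(3202180 + 3765066))/(-2680567) = ((((-4*69)*(-11 - 2)² + 14) - 2519273)*(3202180 + 3765066))/(-2680567) = (((-276*(-13)² + 14) - 2519273)*6967246)*(-1/2680567) = (((-276*169 + 14) - 2519273)*6967246)*(-1/2680567) = (((-46644 + 14) - 2519273)*6967246)*(-1/2680567) = ((-46630 - 2519273)*6967246)*(-1/2680567) = -2565903*6967246*(-1/2680567) = -17877277413138*(-1/2680567) = 17877277413138/2680567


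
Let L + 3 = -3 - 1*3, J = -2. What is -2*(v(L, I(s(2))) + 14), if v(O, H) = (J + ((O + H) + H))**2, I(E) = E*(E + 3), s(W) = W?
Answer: -190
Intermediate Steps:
I(E) = E*(3 + E)
L = -9 (L = -3 + (-3 - 1*3) = -3 + (-3 - 3) = -3 - 6 = -9)
v(O, H) = (-2 + O + 2*H)**2 (v(O, H) = (-2 + ((O + H) + H))**2 = (-2 + ((H + O) + H))**2 = (-2 + (O + 2*H))**2 = (-2 + O + 2*H)**2)
-2*(v(L, I(s(2))) + 14) = -2*((-2 - 9 + 2*(2*(3 + 2)))**2 + 14) = -2*((-2 - 9 + 2*(2*5))**2 + 14) = -2*((-2 - 9 + 2*10)**2 + 14) = -2*((-2 - 9 + 20)**2 + 14) = -2*(9**2 + 14) = -2*(81 + 14) = -2*95 = -190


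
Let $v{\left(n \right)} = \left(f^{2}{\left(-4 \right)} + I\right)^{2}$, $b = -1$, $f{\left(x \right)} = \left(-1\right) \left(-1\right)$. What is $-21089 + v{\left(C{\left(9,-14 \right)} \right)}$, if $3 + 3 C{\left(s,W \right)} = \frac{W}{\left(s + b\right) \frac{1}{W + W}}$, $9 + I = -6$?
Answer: $-20893$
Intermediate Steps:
$I = -15$ ($I = -9 - 6 = -15$)
$f{\left(x \right)} = 1$
$C{\left(s,W \right)} = -1 + \frac{2 W^{2}}{3 \left(-1 + s\right)}$ ($C{\left(s,W \right)} = -1 + \frac{W \frac{1}{\left(s - 1\right) \frac{1}{W + W}}}{3} = -1 + \frac{W \frac{1}{\left(-1 + s\right) \frac{1}{2 W}}}{3} = -1 + \frac{W \frac{1}{\frac{1}{2} \frac{1}{W} \left(-1 + s\right)}}{3} = -1 + \frac{W \frac{2 W}{-1 + s}}{3} = -1 + \frac{2 W^{2} \frac{1}{-1 + s}}{3} = -1 + \frac{2 W^{2}}{3 \left(-1 + s\right)}$)
$v{\left(n \right)} = 196$ ($v{\left(n \right)} = \left(1^{2} - 15\right)^{2} = \left(1 - 15\right)^{2} = \left(-14\right)^{2} = 196$)
$-21089 + v{\left(C{\left(9,-14 \right)} \right)} = -21089 + 196 = -20893$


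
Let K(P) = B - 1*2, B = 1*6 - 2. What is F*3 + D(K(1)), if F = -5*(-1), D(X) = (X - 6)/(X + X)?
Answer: 14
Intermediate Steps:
B = 4 (B = 6 - 2 = 4)
K(P) = 2 (K(P) = 4 - 1*2 = 4 - 2 = 2)
D(X) = (-6 + X)/(2*X) (D(X) = (-6 + X)/((2*X)) = (-6 + X)*(1/(2*X)) = (-6 + X)/(2*X))
F = 5
F*3 + D(K(1)) = 5*3 + (½)*(-6 + 2)/2 = 15 + (½)*(½)*(-4) = 15 - 1 = 14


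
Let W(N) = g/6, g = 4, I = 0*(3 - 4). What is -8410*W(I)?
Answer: -16820/3 ≈ -5606.7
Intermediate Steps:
I = 0 (I = 0*(-1) = 0)
W(N) = 2/3 (W(N) = 4/6 = 4*(1/6) = 2/3)
-8410*W(I) = -8410*2/3 = -16820/3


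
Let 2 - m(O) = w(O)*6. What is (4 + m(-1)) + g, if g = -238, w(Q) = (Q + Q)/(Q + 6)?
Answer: -1148/5 ≈ -229.60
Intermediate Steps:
w(Q) = 2*Q/(6 + Q) (w(Q) = (2*Q)/(6 + Q) = 2*Q/(6 + Q))
m(O) = 2 - 12*O/(6 + O) (m(O) = 2 - 2*O/(6 + O)*6 = 2 - 12*O/(6 + O))
(4 + m(-1)) + g = (4 + 2*(6 - 5*(-1))/(6 - 1)) - 238 = (4 + 2*(6 + 5)/5) - 238 = (4 + 2*(⅕)*11) - 238 = (4 + 22/5) - 238 = 42/5 - 238 = -1148/5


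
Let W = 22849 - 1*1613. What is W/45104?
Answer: 5309/11276 ≈ 0.47082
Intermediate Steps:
W = 21236 (W = 22849 - 1613 = 21236)
W/45104 = 21236/45104 = 21236*(1/45104) = 5309/11276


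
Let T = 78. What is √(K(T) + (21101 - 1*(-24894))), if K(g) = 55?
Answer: 5*√1842 ≈ 214.59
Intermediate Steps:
√(K(T) + (21101 - 1*(-24894))) = √(55 + (21101 - 1*(-24894))) = √(55 + (21101 + 24894)) = √(55 + 45995) = √46050 = 5*√1842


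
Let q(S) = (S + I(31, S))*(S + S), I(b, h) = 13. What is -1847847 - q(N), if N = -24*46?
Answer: -4256775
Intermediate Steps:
N = -1104
q(S) = 2*S*(13 + S) (q(S) = (S + 13)*(S + S) = (13 + S)*(2*S) = 2*S*(13 + S))
-1847847 - q(N) = -1847847 - 2*(-1104)*(13 - 1104) = -1847847 - 2*(-1104)*(-1091) = -1847847 - 1*2408928 = -1847847 - 2408928 = -4256775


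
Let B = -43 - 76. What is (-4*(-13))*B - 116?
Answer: -6304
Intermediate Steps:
B = -119
(-4*(-13))*B - 116 = -4*(-13)*(-119) - 116 = 52*(-119) - 116 = -6188 - 116 = -6304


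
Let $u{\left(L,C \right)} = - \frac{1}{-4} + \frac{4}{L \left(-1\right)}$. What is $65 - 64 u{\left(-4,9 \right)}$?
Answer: $-15$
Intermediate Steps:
$u{\left(L,C \right)} = \frac{1}{4} - \frac{4}{L}$ ($u{\left(L,C \right)} = \left(-1\right) \left(- \frac{1}{4}\right) + \frac{4}{\left(-1\right) L} = \frac{1}{4} + 4 \left(- \frac{1}{L}\right) = \frac{1}{4} - \frac{4}{L}$)
$65 - 64 u{\left(-4,9 \right)} = 65 - 64 \frac{-16 - 4}{4 \left(-4\right)} = 65 - 64 \cdot \frac{1}{4} \left(- \frac{1}{4}\right) \left(-20\right) = 65 - 80 = -15$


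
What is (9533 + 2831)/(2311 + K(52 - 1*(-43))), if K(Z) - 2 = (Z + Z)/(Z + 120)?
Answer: 531652/99497 ≈ 5.3434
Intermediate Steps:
K(Z) = 2 + 2*Z/(120 + Z) (K(Z) = 2 + (Z + Z)/(Z + 120) = 2 + (2*Z)/(120 + Z) = 2 + 2*Z/(120 + Z))
(9533 + 2831)/(2311 + K(52 - 1*(-43))) = (9533 + 2831)/(2311 + 4*(60 + (52 - 1*(-43)))/(120 + (52 - 1*(-43)))) = 12364/(2311 + 4*(60 + (52 + 43))/(120 + (52 + 43))) = 12364/(2311 + 4*(60 + 95)/(120 + 95)) = 12364/(2311 + 4*155/215) = 12364/(2311 + 4*(1/215)*155) = 12364/(2311 + 124/43) = 12364/(99497/43) = 12364*(43/99497) = 531652/99497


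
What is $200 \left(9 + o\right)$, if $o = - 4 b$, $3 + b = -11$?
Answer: $13000$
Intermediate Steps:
$b = -14$ ($b = -3 - 11 = -14$)
$o = 56$ ($o = \left(-4\right) \left(-14\right) = 56$)
$200 \left(9 + o\right) = 200 \left(9 + 56\right) = 200 \cdot 65 = 13000$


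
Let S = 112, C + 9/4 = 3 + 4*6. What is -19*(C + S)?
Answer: -10393/4 ≈ -2598.3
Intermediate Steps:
C = 99/4 (C = -9/4 + (3 + 4*6) = -9/4 + (3 + 24) = -9/4 + 27 = 99/4 ≈ 24.750)
-19*(C + S) = -19*(99/4 + 112) = -19*547/4 = -10393/4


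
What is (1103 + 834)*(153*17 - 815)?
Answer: 3459482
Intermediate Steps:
(1103 + 834)*(153*17 - 815) = 1937*(2601 - 815) = 1937*1786 = 3459482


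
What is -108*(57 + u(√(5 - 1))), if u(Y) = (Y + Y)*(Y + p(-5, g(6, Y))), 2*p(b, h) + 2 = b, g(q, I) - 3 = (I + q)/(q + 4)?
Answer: -5508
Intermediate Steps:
g(q, I) = 3 + (I + q)/(4 + q) (g(q, I) = 3 + (I + q)/(q + 4) = 3 + (I + q)/(4 + q))
p(b, h) = -1 + b/2
u(Y) = 2*Y*(-7/2 + Y) (u(Y) = (Y + Y)*(Y + (-1 + (½)*(-5))) = (2*Y)*(Y + (-1 - 5/2)) = (2*Y)*(Y - 7/2) = (2*Y)*(-7/2 + Y) = 2*Y*(-7/2 + Y))
-108*(57 + u(√(5 - 1))) = -108*(57 + √(5 - 1)*(-7 + 2*√(5 - 1))) = -108*(57 + √4*(-7 + 2*√4)) = -108*(57 + 2*(-7 + 2*2)) = -108*(57 + 2*(-7 + 4)) = -108*(57 + 2*(-3)) = -108*(57 - 6) = -108*51 = -5508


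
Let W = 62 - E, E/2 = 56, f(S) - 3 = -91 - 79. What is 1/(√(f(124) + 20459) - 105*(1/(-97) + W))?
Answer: 16469145/86417196199 - 18818*√5073/259251588597 ≈ 0.00018541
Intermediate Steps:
f(S) = -167 (f(S) = 3 + (-91 - 79) = 3 - 170 = -167)
E = 112 (E = 2*56 = 112)
W = -50 (W = 62 - 1*112 = 62 - 112 = -50)
1/(√(f(124) + 20459) - 105*(1/(-97) + W)) = 1/(√(-167 + 20459) - 105*(1/(-97) - 50)) = 1/(√20292 - 105*(-1/97 - 50)) = 1/(2*√5073 - 105*(-4851/97)) = 1/(2*√5073 + 509355/97) = 1/(509355/97 + 2*√5073)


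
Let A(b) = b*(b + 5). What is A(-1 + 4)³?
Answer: 13824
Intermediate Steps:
A(b) = b*(5 + b)
A(-1 + 4)³ = ((-1 + 4)*(5 + (-1 + 4)))³ = (3*(5 + 3))³ = (3*8)³ = 24³ = 13824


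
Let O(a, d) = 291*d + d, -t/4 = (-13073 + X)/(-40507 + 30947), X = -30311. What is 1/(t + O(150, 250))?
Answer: 1195/87213308 ≈ 1.3702e-5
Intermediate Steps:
t = -21692/1195 (t = -4*(-13073 - 30311)/(-40507 + 30947) = -(-173536)/(-9560) = -(-173536)*(-1)/9560 = -4*5423/1195 = -21692/1195 ≈ -18.152)
O(a, d) = 292*d
1/(t + O(150, 250)) = 1/(-21692/1195 + 292*250) = 1/(-21692/1195 + 73000) = 1/(87213308/1195) = 1195/87213308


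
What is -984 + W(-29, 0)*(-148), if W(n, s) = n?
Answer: 3308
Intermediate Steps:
-984 + W(-29, 0)*(-148) = -984 - 29*(-148) = -984 + 4292 = 3308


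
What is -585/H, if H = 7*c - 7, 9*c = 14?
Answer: -1053/7 ≈ -150.43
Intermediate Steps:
c = 14/9 (c = (1/9)*14 = 14/9 ≈ 1.5556)
H = 35/9 (H = 7*(14/9) - 7 = 98/9 - 7 = 35/9 ≈ 3.8889)
-585/H = -585/35/9 = -585*9/35 = -1053/7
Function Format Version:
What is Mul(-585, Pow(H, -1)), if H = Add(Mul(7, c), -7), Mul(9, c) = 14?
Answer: Rational(-1053, 7) ≈ -150.43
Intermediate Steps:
c = Rational(14, 9) (c = Mul(Rational(1, 9), 14) = Rational(14, 9) ≈ 1.5556)
H = Rational(35, 9) (H = Add(Mul(7, Rational(14, 9)), -7) = Add(Rational(98, 9), -7) = Rational(35, 9) ≈ 3.8889)
Mul(-585, Pow(H, -1)) = Mul(-585, Pow(Rational(35, 9), -1)) = Mul(-585, Rational(9, 35)) = Rational(-1053, 7)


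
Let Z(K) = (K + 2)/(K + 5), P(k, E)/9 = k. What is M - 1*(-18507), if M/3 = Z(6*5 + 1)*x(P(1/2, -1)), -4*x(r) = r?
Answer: 592125/32 ≈ 18504.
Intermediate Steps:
P(k, E) = 9*k
x(r) = -r/4
Z(K) = (2 + K)/(5 + K)
M = -99/32 (M = 3*(((2 + (6*5 + 1))/(5 + (6*5 + 1)))*(-9*1/2/4)) = 3*(((2 + (30 + 1))/(5 + (30 + 1)))*(-9*1*(½)/4)) = 3*(((2 + 31)/(5 + 31))*(-9/(4*2))) = 3*((33/36)*(-¼*9/2)) = 3*(((1/36)*33)*(-9/8)) = 3*((11/12)*(-9/8)) = 3*(-33/32) = -99/32 ≈ -3.0938)
M - 1*(-18507) = -99/32 - 1*(-18507) = -99/32 + 18507 = 592125/32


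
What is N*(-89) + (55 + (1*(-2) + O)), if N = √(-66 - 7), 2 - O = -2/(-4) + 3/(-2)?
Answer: 56 - 89*I*√73 ≈ 56.0 - 760.42*I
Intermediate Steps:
O = 3 (O = 2 - (-2/(-4) + 3/(-2)) = 2 - (-2*(-¼) + 3*(-½)) = 2 - (½ - 3/2) = 2 - 1*(-1) = 2 + 1 = 3)
N = I*√73 (N = √(-73) = I*√73 ≈ 8.544*I)
N*(-89) + (55 + (1*(-2) + O)) = (I*√73)*(-89) + (55 + (1*(-2) + 3)) = -89*I*√73 + (55 + (-2 + 3)) = -89*I*√73 + (55 + 1) = -89*I*√73 + 56 = 56 - 89*I*√73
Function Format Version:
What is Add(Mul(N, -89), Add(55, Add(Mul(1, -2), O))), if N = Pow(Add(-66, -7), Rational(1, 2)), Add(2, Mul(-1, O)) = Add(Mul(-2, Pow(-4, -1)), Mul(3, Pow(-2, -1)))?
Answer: Add(56, Mul(-89, I, Pow(73, Rational(1, 2)))) ≈ Add(56.000, Mul(-760.42, I))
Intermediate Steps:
O = 3 (O = Add(2, Mul(-1, Add(Mul(-2, Pow(-4, -1)), Mul(3, Pow(-2, -1))))) = Add(2, Mul(-1, Add(Mul(-2, Rational(-1, 4)), Mul(3, Rational(-1, 2))))) = Add(2, Mul(-1, Add(Rational(1, 2), Rational(-3, 2)))) = Add(2, Mul(-1, -1)) = Add(2, 1) = 3)
N = Mul(I, Pow(73, Rational(1, 2))) (N = Pow(-73, Rational(1, 2)) = Mul(I, Pow(73, Rational(1, 2))) ≈ Mul(8.5440, I))
Add(Mul(N, -89), Add(55, Add(Mul(1, -2), O))) = Add(Mul(Mul(I, Pow(73, Rational(1, 2))), -89), Add(55, Add(Mul(1, -2), 3))) = Add(Mul(-89, I, Pow(73, Rational(1, 2))), Add(55, Add(-2, 3))) = Add(Mul(-89, I, Pow(73, Rational(1, 2))), Add(55, 1)) = Add(Mul(-89, I, Pow(73, Rational(1, 2))), 56) = Add(56, Mul(-89, I, Pow(73, Rational(1, 2))))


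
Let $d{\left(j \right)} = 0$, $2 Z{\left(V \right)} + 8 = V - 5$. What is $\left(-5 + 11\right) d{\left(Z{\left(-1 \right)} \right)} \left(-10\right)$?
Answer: $0$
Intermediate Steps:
$Z{\left(V \right)} = - \frac{13}{2} + \frac{V}{2}$ ($Z{\left(V \right)} = -4 + \frac{V - 5}{2} = -4 + \frac{-5 + V}{2} = -4 + \left(- \frac{5}{2} + \frac{V}{2}\right) = - \frac{13}{2} + \frac{V}{2}$)
$\left(-5 + 11\right) d{\left(Z{\left(-1 \right)} \right)} \left(-10\right) = \left(-5 + 11\right) 0 \left(-10\right) = 6 \cdot 0 \left(-10\right) = 0 \left(-10\right) = 0$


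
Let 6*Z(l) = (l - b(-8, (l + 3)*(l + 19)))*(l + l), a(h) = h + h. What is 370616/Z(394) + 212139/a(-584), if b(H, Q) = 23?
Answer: -14855283861/85365616 ≈ -174.02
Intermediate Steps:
a(h) = 2*h
Z(l) = l*(-23 + l)/3 (Z(l) = ((l - 1*23)*(l + l))/6 = ((l - 23)*(2*l))/6 = ((-23 + l)*(2*l))/6 = (2*l*(-23 + l))/6 = l*(-23 + l)/3)
370616/Z(394) + 212139/a(-584) = 370616/(((⅓)*394*(-23 + 394))) + 212139/((2*(-584))) = 370616/(((⅓)*394*371)) + 212139/(-1168) = 370616/(146174/3) + 212139*(-1/1168) = 370616*(3/146174) - 212139/1168 = 555924/73087 - 212139/1168 = -14855283861/85365616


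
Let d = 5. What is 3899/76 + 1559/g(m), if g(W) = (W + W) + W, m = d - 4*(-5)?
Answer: 410909/5700 ≈ 72.089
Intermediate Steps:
m = 25 (m = 5 - 4*(-5) = 5 + 20 = 25)
g(W) = 3*W (g(W) = 2*W + W = 3*W)
3899/76 + 1559/g(m) = 3899/76 + 1559/((3*25)) = 3899*(1/76) + 1559/75 = 3899/76 + 1559*(1/75) = 3899/76 + 1559/75 = 410909/5700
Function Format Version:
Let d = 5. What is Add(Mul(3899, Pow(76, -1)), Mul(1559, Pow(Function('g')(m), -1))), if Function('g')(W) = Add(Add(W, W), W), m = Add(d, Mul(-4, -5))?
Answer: Rational(410909, 5700) ≈ 72.089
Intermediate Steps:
m = 25 (m = Add(5, Mul(-4, -5)) = Add(5, 20) = 25)
Function('g')(W) = Mul(3, W) (Function('g')(W) = Add(Mul(2, W), W) = Mul(3, W))
Add(Mul(3899, Pow(76, -1)), Mul(1559, Pow(Function('g')(m), -1))) = Add(Mul(3899, Pow(76, -1)), Mul(1559, Pow(Mul(3, 25), -1))) = Add(Mul(3899, Rational(1, 76)), Mul(1559, Pow(75, -1))) = Add(Rational(3899, 76), Mul(1559, Rational(1, 75))) = Add(Rational(3899, 76), Rational(1559, 75)) = Rational(410909, 5700)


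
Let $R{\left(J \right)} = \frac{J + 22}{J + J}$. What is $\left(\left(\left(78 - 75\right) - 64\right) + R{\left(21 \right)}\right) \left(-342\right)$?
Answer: $\frac{143583}{7} \approx 20512.0$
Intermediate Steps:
$R{\left(J \right)} = \frac{22 + J}{2 J}$
$\left(\left(\left(78 - 75\right) - 64\right) + R{\left(21 \right)}\right) \left(-342\right) = \left(\left(\left(78 - 75\right) - 64\right) + \frac{22 + 21}{2 \cdot 21}\right) \left(-342\right) = \left(\left(3 - 64\right) + \frac{1}{2} \cdot \frac{1}{21} \cdot 43\right) \left(-342\right) = \left(-61 + \frac{43}{42}\right) \left(-342\right) = \left(- \frac{2519}{42}\right) \left(-342\right) = \frac{143583}{7}$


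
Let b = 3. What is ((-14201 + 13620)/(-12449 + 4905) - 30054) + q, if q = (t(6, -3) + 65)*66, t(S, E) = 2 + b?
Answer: -191873515/7544 ≈ -25434.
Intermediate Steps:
t(S, E) = 5 (t(S, E) = 2 + 3 = 5)
q = 4620 (q = (5 + 65)*66 = 70*66 = 4620)
((-14201 + 13620)/(-12449 + 4905) - 30054) + q = ((-14201 + 13620)/(-12449 + 4905) - 30054) + 4620 = (-581/(-7544) - 30054) + 4620 = (-581*(-1/7544) - 30054) + 4620 = (581/7544 - 30054) + 4620 = -226726795/7544 + 4620 = -191873515/7544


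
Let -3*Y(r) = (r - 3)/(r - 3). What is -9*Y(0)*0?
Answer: 0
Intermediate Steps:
Y(r) = -⅓ (Y(r) = -(r - 3)/(3*(r - 3)) = -(-3 + r)/(3*(-3 + r)) = -⅓*1 = -⅓)
-9*Y(0)*0 = -9*(-⅓)*0 = 3*0 = 0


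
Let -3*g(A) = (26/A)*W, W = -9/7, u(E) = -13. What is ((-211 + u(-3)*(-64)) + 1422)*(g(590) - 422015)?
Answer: -1780394692248/2065 ≈ -8.6218e+8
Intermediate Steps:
W = -9/7 (W = -9*⅐ = -9/7 ≈ -1.2857)
g(A) = 78/(7*A) (g(A) = -26/A*(-9)/(3*7) = -(-78)/(7*A) = 78/(7*A))
((-211 + u(-3)*(-64)) + 1422)*(g(590) - 422015) = ((-211 - 13*(-64)) + 1422)*((78/7)/590 - 422015) = ((-211 + 832) + 1422)*((78/7)*(1/590) - 422015) = (621 + 1422)*(39/2065 - 422015) = 2043*(-871460936/2065) = -1780394692248/2065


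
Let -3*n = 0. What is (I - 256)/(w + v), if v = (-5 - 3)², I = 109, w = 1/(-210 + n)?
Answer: -30870/13439 ≈ -2.2970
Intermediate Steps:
n = 0 (n = -⅓*0 = 0)
w = -1/210 (w = 1/(-210 + 0) = 1/(-210) = -1/210 ≈ -0.0047619)
v = 64 (v = (-8)² = 64)
(I - 256)/(w + v) = (109 - 256)/(-1/210 + 64) = -147/13439/210 = -147*210/13439 = -30870/13439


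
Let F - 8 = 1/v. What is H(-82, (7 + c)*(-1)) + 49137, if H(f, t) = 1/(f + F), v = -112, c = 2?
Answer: 407296481/8289 ≈ 49137.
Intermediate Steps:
F = 895/112 (F = 8 + 1/(-112) = 8 - 1/112 = 895/112 ≈ 7.9911)
H(f, t) = 1/(895/112 + f) (H(f, t) = 1/(f + 895/112) = 1/(895/112 + f))
H(-82, (7 + c)*(-1)) + 49137 = 112/(895 + 112*(-82)) + 49137 = 112/(895 - 9184) + 49137 = 112/(-8289) + 49137 = 112*(-1/8289) + 49137 = -112/8289 + 49137 = 407296481/8289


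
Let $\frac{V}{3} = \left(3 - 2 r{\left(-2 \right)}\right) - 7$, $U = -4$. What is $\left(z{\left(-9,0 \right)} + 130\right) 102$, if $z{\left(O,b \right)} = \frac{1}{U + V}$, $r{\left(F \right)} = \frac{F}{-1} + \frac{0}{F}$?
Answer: $\frac{185589}{14} \approx 13256.0$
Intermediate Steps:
$r{\left(F \right)} = - F$ ($r{\left(F \right)} = F \left(-1\right) + 0 = - F + 0 = - F$)
$V = -24$ ($V = 3 \left(\left(3 - 2 \left(\left(-1\right) \left(-2\right)\right)\right) - 7\right) = 3 \left(\left(3 - 4\right) - 7\right) = 3 \left(-1 - 7\right) = 3 \left(-8\right) = -24$)
$z{\left(O,b \right)} = - \frac{1}{28}$ ($z{\left(O,b \right)} = \frac{1}{-4 - 24} = \frac{1}{-28} = - \frac{1}{28}$)
$\left(z{\left(-9,0 \right)} + 130\right) 102 = \left(- \frac{1}{28} + 130\right) 102 = \frac{3639}{28} \cdot 102 = \frac{185589}{14}$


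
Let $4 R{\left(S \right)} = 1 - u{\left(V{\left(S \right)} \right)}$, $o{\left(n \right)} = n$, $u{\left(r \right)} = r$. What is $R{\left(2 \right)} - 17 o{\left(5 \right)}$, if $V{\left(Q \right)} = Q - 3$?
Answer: $- \frac{169}{2} \approx -84.5$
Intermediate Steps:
$V{\left(Q \right)} = -3 + Q$ ($V{\left(Q \right)} = Q - 3 = -3 + Q$)
$R{\left(S \right)} = 1 - \frac{S}{4}$ ($R{\left(S \right)} = \frac{1 - \left(-3 + S\right)}{4} = \frac{4 - S}{4} = 1 - \frac{S}{4}$)
$R{\left(2 \right)} - 17 o{\left(5 \right)} = \left(1 - \frac{1}{2}\right) - 85 = \frac{1}{2} - 85 = - \frac{169}{2}$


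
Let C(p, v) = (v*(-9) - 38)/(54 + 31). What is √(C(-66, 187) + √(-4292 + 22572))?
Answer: √(-146285 + 14450*√4570)/85 ≈ 10.722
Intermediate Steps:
C(p, v) = -38/85 - 9*v/85 (C(p, v) = (-9*v - 38)/85 = (-38 - 9*v)*(1/85) = -38/85 - 9*v/85)
√(C(-66, 187) + √(-4292 + 22572)) = √((-38/85 - 9/85*187) + √(-4292 + 22572)) = √((-38/85 - 99/5) + √18280) = √(-1721/85 + 2*√4570)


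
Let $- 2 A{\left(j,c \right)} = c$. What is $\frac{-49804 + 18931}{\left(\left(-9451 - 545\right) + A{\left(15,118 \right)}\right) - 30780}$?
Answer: $\frac{30873}{40835} \approx 0.75604$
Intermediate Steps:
$A{\left(j,c \right)} = - \frac{c}{2}$
$\frac{-49804 + 18931}{\left(\left(-9451 - 545\right) + A{\left(15,118 \right)}\right) - 30780} = \frac{-49804 + 18931}{\left(\left(-9451 - 545\right) - 59\right) - 30780} = - \frac{30873}{\left(\left(-9451 + \left(-6197 + 5652\right)\right) - 59\right) - 30780} = - \frac{30873}{\left(\left(-9451 - 545\right) - 59\right) - 30780} = - \frac{30873}{\left(-9996 - 59\right) - 30780} = - \frac{30873}{-10055 - 30780} = - \frac{30873}{-40835} = \left(-30873\right) \left(- \frac{1}{40835}\right) = \frac{30873}{40835}$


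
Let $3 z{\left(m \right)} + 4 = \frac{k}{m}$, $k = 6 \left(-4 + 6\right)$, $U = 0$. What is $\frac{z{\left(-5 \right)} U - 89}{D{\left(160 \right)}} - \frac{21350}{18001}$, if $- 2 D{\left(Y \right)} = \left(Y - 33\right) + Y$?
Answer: $- \frac{2923272}{5166287} \approx -0.56584$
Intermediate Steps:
$k = 12$ ($k = 6 \cdot 2 = 12$)
$z{\left(m \right)} = - \frac{4}{3} + \frac{4}{m}$ ($z{\left(m \right)} = - \frac{4}{3} + \frac{12 \frac{1}{m}}{3} = - \frac{4}{3} + \frac{4}{m}$)
$D{\left(Y \right)} = \frac{33}{2} - Y$ ($D{\left(Y \right)} = - \frac{\left(Y - 33\right) + Y}{2} = - \frac{\left(-33 + Y\right) + Y}{2} = - \frac{-33 + 2 Y}{2} = \frac{33}{2} - Y$)
$\frac{z{\left(-5 \right)} U - 89}{D{\left(160 \right)}} - \frac{21350}{18001} = \frac{\left(- \frac{4}{3} + \frac{4}{-5}\right) 0 - 89}{\frac{33}{2} - 160} - \frac{21350}{18001} = \frac{\left(- \frac{4}{3} + 4 \left(- \frac{1}{5}\right)\right) 0 - 89}{\frac{33}{2} - 160} - \frac{21350}{18001} = \frac{\left(- \frac{4}{3} - \frac{4}{5}\right) 0 - 89}{- \frac{287}{2}} - \frac{21350}{18001} = \left(\left(- \frac{32}{15}\right) 0 - 89\right) \left(- \frac{2}{287}\right) - \frac{21350}{18001} = \left(0 - 89\right) \left(- \frac{2}{287}\right) - \frac{21350}{18001} = \left(-89\right) \left(- \frac{2}{287}\right) - \frac{21350}{18001} = \frac{178}{287} - \frac{21350}{18001} = - \frac{2923272}{5166287}$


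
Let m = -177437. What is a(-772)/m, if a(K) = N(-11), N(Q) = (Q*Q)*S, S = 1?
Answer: -121/177437 ≈ -0.00068193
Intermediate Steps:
N(Q) = Q**2 (N(Q) = (Q*Q)*1 = Q**2*1 = Q**2)
a(K) = 121 (a(K) = (-11)**2 = 121)
a(-772)/m = 121/(-177437) = 121*(-1/177437) = -121/177437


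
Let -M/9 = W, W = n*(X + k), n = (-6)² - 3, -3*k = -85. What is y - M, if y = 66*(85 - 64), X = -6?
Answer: 8019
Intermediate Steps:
k = 85/3 (k = -⅓*(-85) = 85/3 ≈ 28.333)
n = 33 (n = 36 - 3 = 33)
y = 1386 (y = 66*21 = 1386)
W = 737 (W = 33*(-6 + 85/3) = 33*(67/3) = 737)
M = -6633 (M = -9*737 = -6633)
y - M = 1386 - 1*(-6633) = 1386 + 6633 = 8019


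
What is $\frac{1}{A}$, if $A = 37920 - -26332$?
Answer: $\frac{1}{64252} \approx 1.5564 \cdot 10^{-5}$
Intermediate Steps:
$A = 64252$ ($A = 37920 + 26332 = 64252$)
$\frac{1}{A} = \frac{1}{64252}$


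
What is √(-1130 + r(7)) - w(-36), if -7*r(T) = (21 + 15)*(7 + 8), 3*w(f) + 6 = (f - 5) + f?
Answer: 83/3 + 65*I*√14/7 ≈ 27.667 + 34.744*I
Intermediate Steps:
w(f) = -11/3 + 2*f/3 (w(f) = -2 + ((f - 5) + f)/3 = -2 + ((-5 + f) + f)/3 = -2 + (-5 + 2*f)/3 = -2 + (-5/3 + 2*f/3) = -11/3 + 2*f/3)
r(T) = -540/7 (r(T) = -(21 + 15)*(7 + 8)/7 = -36*15/7 = -⅐*540 = -540/7)
√(-1130 + r(7)) - w(-36) = √(-1130 - 540/7) - (-11/3 + (⅔)*(-36)) = √(-8450/7) - (-11/3 - 24) = 65*I*√14/7 - 1*(-83/3) = 65*I*√14/7 + 83/3 = 83/3 + 65*I*√14/7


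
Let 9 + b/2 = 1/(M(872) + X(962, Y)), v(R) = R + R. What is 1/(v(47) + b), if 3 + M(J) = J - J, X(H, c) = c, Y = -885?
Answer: 444/33743 ≈ 0.013158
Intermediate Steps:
M(J) = -3 (M(J) = -3 + (J - J) = -3 + 0 = -3)
v(R) = 2*R
b = -7993/444 (b = -18 + 2/(-3 - 885) = -18 + 2/(-888) = -18 + 2*(-1/888) = -18 - 1/444 = -7993/444 ≈ -18.002)
1/(v(47) + b) = 1/(2*47 - 7993/444) = 1/(94 - 7993/444) = 1/(33743/444) = 444/33743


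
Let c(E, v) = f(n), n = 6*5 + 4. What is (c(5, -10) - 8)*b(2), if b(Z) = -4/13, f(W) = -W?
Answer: 168/13 ≈ 12.923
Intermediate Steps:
n = 34 (n = 30 + 4 = 34)
b(Z) = -4/13 (b(Z) = -4*1/13 = -4/13)
c(E, v) = -34 (c(E, v) = -1*34 = -34)
(c(5, -10) - 8)*b(2) = (-34 - 8)*(-4/13) = -42*(-4/13) = 168/13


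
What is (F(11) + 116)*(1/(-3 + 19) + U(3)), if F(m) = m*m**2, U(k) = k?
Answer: 70903/16 ≈ 4431.4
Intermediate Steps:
F(m) = m**3
(F(11) + 116)*(1/(-3 + 19) + U(3)) = (11**3 + 116)*(1/(-3 + 19) + 3) = (1331 + 116)*(1/16 + 3) = 1447*(1/16 + 3) = 1447*(49/16) = 70903/16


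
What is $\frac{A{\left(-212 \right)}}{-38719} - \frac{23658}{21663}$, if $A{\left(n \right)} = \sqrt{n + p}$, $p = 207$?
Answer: $- \frac{7886}{7221} - \frac{i \sqrt{5}}{38719} \approx -1.0921 - 5.7751 \cdot 10^{-5} i$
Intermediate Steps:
$A{\left(n \right)} = \sqrt{207 + n}$ ($A{\left(n \right)} = \sqrt{n + 207} = \sqrt{207 + n}$)
$\frac{A{\left(-212 \right)}}{-38719} - \frac{23658}{21663} = \frac{\sqrt{207 - 212}}{-38719} - \frac{23658}{21663} = \sqrt{-5} \left(- \frac{1}{38719}\right) - \frac{7886}{7221} = i \sqrt{5} \left(- \frac{1}{38719}\right) - \frac{7886}{7221} = - \frac{i \sqrt{5}}{38719} - \frac{7886}{7221} = - \frac{7886}{7221} - \frac{i \sqrt{5}}{38719}$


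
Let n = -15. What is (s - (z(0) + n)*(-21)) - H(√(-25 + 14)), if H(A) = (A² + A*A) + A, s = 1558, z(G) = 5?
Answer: 1370 - I*√11 ≈ 1370.0 - 3.3166*I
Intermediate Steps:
H(A) = A + 2*A² (H(A) = (A² + A²) + A = 2*A² + A = A + 2*A²)
(s - (z(0) + n)*(-21)) - H(√(-25 + 14)) = (1558 - (5 - 15)*(-21)) - √(-25 + 14)*(1 + 2*√(-25 + 14)) = (1558 - (-10)*(-21)) - √(-11)*(1 + 2*√(-11)) = (1558 - 1*210) - I*√11*(1 + 2*(I*√11)) = (1558 - 210) - I*√11*(1 + 2*I*√11) = 1348 - I*√11*(1 + 2*I*√11)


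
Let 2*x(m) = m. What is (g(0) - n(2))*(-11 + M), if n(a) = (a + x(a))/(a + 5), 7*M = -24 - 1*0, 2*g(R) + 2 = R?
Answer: 1010/49 ≈ 20.612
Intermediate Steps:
x(m) = m/2
g(R) = -1 + R/2
M = -24/7 (M = (-24 - 1*0)/7 = (-24 + 0)/7 = (⅐)*(-24) = -24/7 ≈ -3.4286)
n(a) = 3*a/(2*(5 + a)) (n(a) = (a + a/2)/(a + 5) = (3*a/2)/(5 + a) = 3*a/(2*(5 + a)))
(g(0) - n(2))*(-11 + M) = ((-1 + (½)*0) - 3*2/(2*(5 + 2)))*(-11 - 24/7) = ((-1 + 0) - 3*2/(2*7))*(-101/7) = (-1 - 3*2/(2*7))*(-101/7) = (-1 - 1*3/7)*(-101/7) = (-1 - 3/7)*(-101/7) = -10/7*(-101/7) = 1010/49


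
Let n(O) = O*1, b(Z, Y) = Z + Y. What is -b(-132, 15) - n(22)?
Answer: 95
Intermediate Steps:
b(Z, Y) = Y + Z
n(O) = O
-b(-132, 15) - n(22) = -(15 - 132) - 1*22 = -1*(-117) - 22 = 117 - 22 = 95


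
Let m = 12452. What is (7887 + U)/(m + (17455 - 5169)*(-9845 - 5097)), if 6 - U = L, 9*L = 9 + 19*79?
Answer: -69527/1652084640 ≈ -4.2084e-5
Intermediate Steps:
L = 1510/9 (L = (9 + 19*79)/9 = (9 + 1501)/9 = (1/9)*1510 = 1510/9 ≈ 167.78)
U = -1456/9 (U = 6 - 1*1510/9 = 6 - 1510/9 = -1456/9 ≈ -161.78)
(7887 + U)/(m + (17455 - 5169)*(-9845 - 5097)) = (7887 - 1456/9)/(12452 + (17455 - 5169)*(-9845 - 5097)) = 69527/(9*(12452 + 12286*(-14942))) = 69527/(9*(12452 - 183577412)) = (69527/9)/(-183564960) = (69527/9)*(-1/183564960) = -69527/1652084640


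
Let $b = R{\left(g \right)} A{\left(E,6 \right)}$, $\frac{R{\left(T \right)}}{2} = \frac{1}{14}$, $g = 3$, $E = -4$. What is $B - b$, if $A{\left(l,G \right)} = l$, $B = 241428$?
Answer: $\frac{1690000}{7} \approx 2.4143 \cdot 10^{5}$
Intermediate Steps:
$R{\left(T \right)} = \frac{1}{7}$ ($R{\left(T \right)} = \frac{2}{14} = 2 \cdot \frac{1}{14} = \frac{1}{7}$)
$b = - \frac{4}{7}$ ($b = \frac{1}{7} \left(-4\right) = - \frac{4}{7} \approx -0.57143$)
$B - b = 241428 - - \frac{4}{7} = 241428 + \frac{4}{7} = \frac{1690000}{7}$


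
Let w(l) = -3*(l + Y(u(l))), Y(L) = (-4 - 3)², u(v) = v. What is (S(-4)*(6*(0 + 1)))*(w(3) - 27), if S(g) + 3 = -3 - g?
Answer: 2196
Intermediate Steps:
S(g) = -6 - g (S(g) = -3 + (-3 - g) = -6 - g)
Y(L) = 49 (Y(L) = (-7)² = 49)
w(l) = -147 - 3*l (w(l) = -3*(l + 49) = -3*(49 + l) = -147 - 3*l)
(S(-4)*(6*(0 + 1)))*(w(3) - 27) = ((-6 - 1*(-4))*(6*(0 + 1)))*((-147 - 3*3) - 27) = ((-6 + 4)*(6*1))*((-147 - 9) - 27) = (-2*6)*(-156 - 27) = -12*(-183) = 2196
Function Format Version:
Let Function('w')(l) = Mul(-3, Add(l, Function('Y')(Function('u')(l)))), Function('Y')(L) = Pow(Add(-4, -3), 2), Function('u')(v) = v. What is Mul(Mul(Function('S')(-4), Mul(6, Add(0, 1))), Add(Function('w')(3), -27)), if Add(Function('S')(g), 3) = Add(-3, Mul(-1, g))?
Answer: 2196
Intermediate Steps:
Function('S')(g) = Add(-6, Mul(-1, g)) (Function('S')(g) = Add(-3, Add(-3, Mul(-1, g))) = Add(-6, Mul(-1, g)))
Function('Y')(L) = 49 (Function('Y')(L) = Pow(-7, 2) = 49)
Function('w')(l) = Add(-147, Mul(-3, l)) (Function('w')(l) = Mul(-3, Add(l, 49)) = Mul(-3, Add(49, l)) = Add(-147, Mul(-3, l)))
Mul(Mul(Function('S')(-4), Mul(6, Add(0, 1))), Add(Function('w')(3), -27)) = Mul(Mul(Add(-6, Mul(-1, -4)), Mul(6, Add(0, 1))), Add(Add(-147, Mul(-3, 3)), -27)) = Mul(Mul(Add(-6, 4), Mul(6, 1)), Add(Add(-147, -9), -27)) = Mul(Mul(-2, 6), Add(-156, -27)) = Mul(-12, -183) = 2196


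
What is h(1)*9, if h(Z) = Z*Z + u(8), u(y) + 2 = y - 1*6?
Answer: 9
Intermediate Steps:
u(y) = -8 + y (u(y) = -2 + (y - 1*6) = -2 + (y - 6) = -2 + (-6 + y) = -8 + y)
h(Z) = Z² (h(Z) = Z*Z + (-8 + 8) = Z² + 0 = Z²)
h(1)*9 = 1²*9 = 1*9 = 9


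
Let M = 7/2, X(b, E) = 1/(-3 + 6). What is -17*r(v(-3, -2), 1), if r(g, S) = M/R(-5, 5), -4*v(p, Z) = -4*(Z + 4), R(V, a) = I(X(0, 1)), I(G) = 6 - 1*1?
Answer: -119/10 ≈ -11.900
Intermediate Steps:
X(b, E) = 1/3
I(G) = 5 (I(G) = 6 - 1 = 5)
M = 7/2 (M = 7*(1/2) = 7/2 ≈ 3.5000)
R(V, a) = 5
v(p, Z) = 4 + Z (v(p, Z) = -(-1)*(Z + 4) = -(-1)*(4 + Z) = -(-16 - 4*Z)/4 = 4 + Z)
r(g, S) = 7/10 (r(g, S) = (7/2)/5 = (7/2)*(1/5) = 7/10)
-17*r(v(-3, -2), 1) = -17*7/10 = -119/10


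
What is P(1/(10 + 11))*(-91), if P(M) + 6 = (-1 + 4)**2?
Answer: -273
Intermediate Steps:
P(M) = 3 (P(M) = -6 + (-1 + 4)**2 = -6 + 3**2 = -6 + 9 = 3)
P(1/(10 + 11))*(-91) = 3*(-91) = -273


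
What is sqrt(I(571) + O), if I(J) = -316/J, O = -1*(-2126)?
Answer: 11*sqrt(5727130)/571 ≈ 46.103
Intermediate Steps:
O = 2126
sqrt(I(571) + O) = sqrt(-316/571 + 2126) = sqrt(1213630/571) = 11*sqrt(5727130)/571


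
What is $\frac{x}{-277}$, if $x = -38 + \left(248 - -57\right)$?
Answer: $- \frac{267}{277} \approx -0.9639$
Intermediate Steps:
$x = 267$ ($x = -38 + \left(248 + 57\right) = -38 + 305 = 267$)
$\frac{x}{-277} = \frac{267}{-277} = 267 \left(- \frac{1}{277}\right) = - \frac{267}{277}$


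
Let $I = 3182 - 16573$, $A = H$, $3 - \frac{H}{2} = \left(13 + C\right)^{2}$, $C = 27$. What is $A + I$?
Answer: $-16585$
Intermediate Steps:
$H = -3194$ ($H = 6 - 2 \left(13 + 27\right)^{2} = 6 - 2 \cdot 40^{2} = 6 - 3200 = -3194$)
$A = -3194$
$I = -13391$ ($I = 3182 - 16573 = -13391$)
$A + I = -3194 - 13391 = -16585$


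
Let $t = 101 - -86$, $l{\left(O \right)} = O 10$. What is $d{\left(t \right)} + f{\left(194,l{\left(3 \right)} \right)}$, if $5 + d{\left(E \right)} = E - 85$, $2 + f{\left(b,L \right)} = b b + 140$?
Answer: $37871$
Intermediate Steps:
$l{\left(O \right)} = 10 O$
$f{\left(b,L \right)} = 138 + b^{2}$ ($f{\left(b,L \right)} = -2 + \left(b b + 140\right) = -2 + \left(b^{2} + 140\right) = -2 + \left(140 + b^{2}\right) = 138 + b^{2}$)
$t = 187$ ($t = 101 + 86 = 187$)
$d{\left(E \right)} = -90 + E$ ($d{\left(E \right)} = -5 + \left(E - 85\right) = -5 + \left(-85 + E\right) = -90 + E$)
$d{\left(t \right)} + f{\left(194,l{\left(3 \right)} \right)} = \left(-90 + 187\right) + \left(138 + 194^{2}\right) = 97 + \left(138 + 37636\right) = 97 + 37774 = 37871$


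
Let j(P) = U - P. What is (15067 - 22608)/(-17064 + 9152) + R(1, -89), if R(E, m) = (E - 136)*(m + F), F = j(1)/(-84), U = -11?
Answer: 664423427/55384 ≈ 11997.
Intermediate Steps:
j(P) = -11 - P
F = 1/7 (F = (-11 - 1*1)/(-84) = (-11 - 1)*(-1/84) = -12*(-1/84) = 1/7 ≈ 0.14286)
R(E, m) = (-136 + E)*(1/7 + m) (R(E, m) = (E - 136)*(m + 1/7) = (-136 + E)*(1/7 + m))
(15067 - 22608)/(-17064 + 9152) + R(1, -89) = (15067 - 22608)/(-17064 + 9152) + (-136/7 - 136*(-89) + (1/7)*1 + 1*(-89)) = -7541/(-7912) + (-136/7 + 12104 + 1/7 - 89) = -7541*(-1/7912) + 83970/7 = 7541/7912 + 83970/7 = 664423427/55384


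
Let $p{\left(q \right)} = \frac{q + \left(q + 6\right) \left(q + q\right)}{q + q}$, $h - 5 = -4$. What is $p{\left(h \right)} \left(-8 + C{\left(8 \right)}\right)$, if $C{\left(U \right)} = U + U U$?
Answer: $480$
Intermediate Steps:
$h = 1$ ($h = 5 - 4 = 1$)
$p{\left(q \right)} = \frac{q + 2 q \left(6 + q\right)}{2 q}$ ($p{\left(q \right)} = \frac{q + \left(6 + q\right) 2 q}{2 q} = \left(q + 2 q \left(6 + q\right)\right) \frac{1}{2 q} = \frac{q + 2 q \left(6 + q\right)}{2 q}$)
$C{\left(U \right)} = U + U^{2}$
$p{\left(h \right)} \left(-8 + C{\left(8 \right)}\right) = \left(\frac{13}{2} + 1\right) \left(-8 + 8 \left(1 + 8\right)\right) = \frac{15 \left(-8 + 8 \cdot 9\right)}{2} = \frac{15 \left(-8 + 72\right)}{2} = \frac{15}{2} \cdot 64 = 480$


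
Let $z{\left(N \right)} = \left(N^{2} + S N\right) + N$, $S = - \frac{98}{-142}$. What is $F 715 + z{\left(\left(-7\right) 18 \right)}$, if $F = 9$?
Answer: $\frac{1568961}{71} \approx 22098.0$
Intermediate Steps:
$S = \frac{49}{71}$ ($S = \left(-98\right) \left(- \frac{1}{142}\right) = \frac{49}{71} \approx 0.69014$)
$z{\left(N \right)} = N^{2} + \frac{120 N}{71}$ ($z{\left(N \right)} = \left(N^{2} + \frac{49 N}{71}\right) + N = N^{2} + \frac{120 N}{71}$)
$F 715 + z{\left(\left(-7\right) 18 \right)} = 9 \cdot 715 + \frac{\left(-7\right) 18 \left(120 + 71 \left(\left(-7\right) 18\right)\right)}{71} = 6435 + \frac{1}{71} \left(-126\right) \left(120 + 71 \left(-126\right)\right) = 6435 + \frac{1}{71} \left(-126\right) \left(120 - 8946\right) = 6435 + \frac{1}{71} \left(-126\right) \left(-8826\right) = 6435 + \frac{1112076}{71} = \frac{1568961}{71}$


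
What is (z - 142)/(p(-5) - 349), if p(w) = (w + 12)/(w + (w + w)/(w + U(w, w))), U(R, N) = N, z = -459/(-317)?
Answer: 178220/444751 ≈ 0.40072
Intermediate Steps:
z = 459/317 (z = -459*(-1/317) = 459/317 ≈ 1.4479)
p(w) = (12 + w)/(1 + w) (p(w) = (w + 12)/(w + (w + w)/(w + w)) = (12 + w)/(w + (2*w)/((2*w))) = (12 + w)/(w + (2*w)*(1/(2*w))) = (12 + w)/(w + 1) = (12 + w)/(1 + w))
(z - 142)/(p(-5) - 349) = (459/317 - 142)/((12 - 5)/(1 - 5) - 349) = -44555/(317*(7/(-4) - 349)) = -44555/(317*(-¼*7 - 349)) = -44555/(317*(-7/4 - 349)) = -44555/(317*(-1403/4)) = -44555/317*(-4/1403) = 178220/444751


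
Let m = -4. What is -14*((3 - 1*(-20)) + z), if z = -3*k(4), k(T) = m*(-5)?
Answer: 518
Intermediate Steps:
k(T) = 20 (k(T) = -4*(-5) = 20)
z = -60 (z = -3*20 = -60)
-14*((3 - 1*(-20)) + z) = -14*((3 - 1*(-20)) - 60) = -14*((3 + 20) - 60) = -14*(23 - 60) = -14*(-37) = 518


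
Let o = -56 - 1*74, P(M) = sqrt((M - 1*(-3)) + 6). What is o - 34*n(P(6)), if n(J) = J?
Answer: -130 - 34*sqrt(15) ≈ -261.68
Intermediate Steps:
P(M) = sqrt(9 + M) (P(M) = sqrt((M + 3) + 6) = sqrt((3 + M) + 6) = sqrt(9 + M))
o = -130 (o = -56 - 74 = -130)
o - 34*n(P(6)) = -130 - 34*sqrt(9 + 6) = -130 - 34*sqrt(15)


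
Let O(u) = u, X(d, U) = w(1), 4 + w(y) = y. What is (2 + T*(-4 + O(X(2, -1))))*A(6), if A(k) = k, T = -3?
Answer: 138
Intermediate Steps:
w(y) = -4 + y
X(d, U) = -3 (X(d, U) = -4 + 1 = -3)
(2 + T*(-4 + O(X(2, -1))))*A(6) = (2 - 3*(-4 - 3))*6 = (2 - 3*(-7))*6 = (2 + 21)*6 = 23*6 = 138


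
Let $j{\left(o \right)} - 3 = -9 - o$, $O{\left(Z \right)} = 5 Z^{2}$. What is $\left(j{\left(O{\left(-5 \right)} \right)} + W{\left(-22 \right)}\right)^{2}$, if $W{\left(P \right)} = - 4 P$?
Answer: $1849$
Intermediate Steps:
$j{\left(o \right)} = -6 - o$ ($j{\left(o \right)} = 3 - \left(9 + o\right) = -6 - o$)
$\left(j{\left(O{\left(-5 \right)} \right)} + W{\left(-22 \right)}\right)^{2} = \left(\left(-6 - 5 \left(-5\right)^{2}\right) - -88\right)^{2} = \left(\left(-6 - 5 \cdot 25\right) + 88\right)^{2} = \left(\left(-6 - 125\right) + 88\right)^{2} = \left(-131 + 88\right)^{2} = \left(-43\right)^{2} = 1849$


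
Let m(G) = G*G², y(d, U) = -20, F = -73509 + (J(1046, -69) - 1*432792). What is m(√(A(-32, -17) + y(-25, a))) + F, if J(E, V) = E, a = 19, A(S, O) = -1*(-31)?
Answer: -505255 + 11*√11 ≈ -5.0522e+5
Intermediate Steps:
A(S, O) = 31
F = -505255 (F = -73509 + (1046 - 1*432792) = -73509 + (1046 - 432792) = -73509 - 431746 = -505255)
m(G) = G³
m(√(A(-32, -17) + y(-25, a))) + F = (√(31 - 20))³ - 505255 = (√11)³ - 505255 = 11*√11 - 505255 = -505255 + 11*√11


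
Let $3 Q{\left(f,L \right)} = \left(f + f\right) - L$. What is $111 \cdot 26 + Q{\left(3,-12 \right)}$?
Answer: $2892$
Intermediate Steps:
$Q{\left(f,L \right)} = - \frac{L}{3} + \frac{2 f}{3}$ ($Q{\left(f,L \right)} = \frac{\left(f + f\right) - L}{3} = \frac{2 f - L}{3} = \frac{- L + 2 f}{3} = - \frac{L}{3} + \frac{2 f}{3}$)
$111 \cdot 26 + Q{\left(3,-12 \right)} = 111 \cdot 26 + \left(\left(- \frac{1}{3}\right) \left(-12\right) + \frac{2}{3} \cdot 3\right) = 2886 + \left(4 + 2\right) = 2886 + 6 = 2892$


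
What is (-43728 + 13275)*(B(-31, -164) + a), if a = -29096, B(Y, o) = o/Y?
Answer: 27462880836/31 ≈ 8.8590e+8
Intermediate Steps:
(-43728 + 13275)*(B(-31, -164) + a) = (-43728 + 13275)*(-164/(-31) - 29096) = -30453*(-164*(-1/31) - 29096) = -30453*(164/31 - 29096) = -30453*(-901812/31) = 27462880836/31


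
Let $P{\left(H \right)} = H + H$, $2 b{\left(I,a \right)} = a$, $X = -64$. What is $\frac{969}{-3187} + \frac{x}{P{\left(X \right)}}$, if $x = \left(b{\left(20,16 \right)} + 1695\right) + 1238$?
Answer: $- \frac{9496999}{407936} \approx -23.281$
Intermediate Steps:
$b{\left(I,a \right)} = \frac{a}{2}$
$x = 2941$ ($x = \left(\frac{1}{2} \cdot 16 + 1695\right) + 1238 = \left(8 + 1695\right) + 1238 = 1703 + 1238 = 2941$)
$P{\left(H \right)} = 2 H$
$\frac{969}{-3187} + \frac{x}{P{\left(X \right)}} = \frac{969}{-3187} + \frac{2941}{2 \left(-64\right)} = 969 \left(- \frac{1}{3187}\right) + \frac{2941}{-128} = - \frac{969}{3187} + 2941 \left(- \frac{1}{128}\right) = - \frac{969}{3187} - \frac{2941}{128} = - \frac{9496999}{407936}$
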